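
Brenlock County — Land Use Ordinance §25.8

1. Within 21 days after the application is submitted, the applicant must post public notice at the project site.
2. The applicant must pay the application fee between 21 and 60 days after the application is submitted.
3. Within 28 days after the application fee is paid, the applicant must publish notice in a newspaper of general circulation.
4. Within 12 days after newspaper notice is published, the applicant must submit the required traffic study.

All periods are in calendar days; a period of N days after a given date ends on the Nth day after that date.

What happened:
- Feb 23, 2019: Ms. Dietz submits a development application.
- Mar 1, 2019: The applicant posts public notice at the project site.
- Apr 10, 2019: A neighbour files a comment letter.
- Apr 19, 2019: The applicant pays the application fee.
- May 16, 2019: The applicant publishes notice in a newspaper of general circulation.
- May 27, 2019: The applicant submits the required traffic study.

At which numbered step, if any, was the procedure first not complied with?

Step 1 — counting 21 days from Feb 23, 2019 (when the application is submitted) gives a deadline of Mar 16, 2019; done Mar 1, 2019 — timely.
Step 2 — 21 and 60 days from Feb 23, 2019 (when the application is submitted) are Mar 16, 2019 and Apr 24, 2019 respectively; done Apr 19, 2019 — within the window.
Step 3 — counting 28 days from Apr 19, 2019 (when the application fee is paid) gives a deadline of May 17, 2019; May 16, 2019 is within that limit.
Step 4 — counting 12 days from May 16, 2019 (when newspaper notice is published) gives a deadline of May 28, 2019; done May 27, 2019 — timely.

None — every step was satisfied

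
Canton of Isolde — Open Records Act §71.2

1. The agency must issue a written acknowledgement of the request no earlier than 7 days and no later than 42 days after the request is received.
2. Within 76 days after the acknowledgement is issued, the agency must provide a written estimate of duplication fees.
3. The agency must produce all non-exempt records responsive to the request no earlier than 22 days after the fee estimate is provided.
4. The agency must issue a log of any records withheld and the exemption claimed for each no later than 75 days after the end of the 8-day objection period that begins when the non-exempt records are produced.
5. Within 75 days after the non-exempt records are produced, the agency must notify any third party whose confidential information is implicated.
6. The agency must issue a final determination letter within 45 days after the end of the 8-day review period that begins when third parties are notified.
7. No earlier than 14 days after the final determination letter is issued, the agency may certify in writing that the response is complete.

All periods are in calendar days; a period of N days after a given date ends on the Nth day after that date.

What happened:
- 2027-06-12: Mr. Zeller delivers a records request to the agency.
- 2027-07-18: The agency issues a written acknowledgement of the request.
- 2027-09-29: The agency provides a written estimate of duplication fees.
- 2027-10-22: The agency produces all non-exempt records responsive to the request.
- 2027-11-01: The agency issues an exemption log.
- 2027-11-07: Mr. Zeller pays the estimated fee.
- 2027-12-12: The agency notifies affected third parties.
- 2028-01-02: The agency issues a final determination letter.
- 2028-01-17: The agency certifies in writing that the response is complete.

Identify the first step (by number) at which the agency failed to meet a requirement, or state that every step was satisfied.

None — every step was satisfied

Step 1 — 7 and 42 days from 2027-06-12 (when the request is received) are 2027-06-19 and 2027-07-24 respectively; done 2027-07-18 — within the window.
Step 2 — counting 76 days from 2027-07-18 (when the acknowledgement is issued) gives a deadline of 2027-10-02; completed 2027-09-29, before the deadline.
Step 3 — must wait 22 days from 2027-09-29 (when the fee estimate is provided), so not before 2027-10-21; done 2027-10-22, after the minimum wait.
Step 4 — counting 75 days from 2027-10-30 (end of the 8-day objection period, which began when the non-exempt records are produced on 2027-10-22) gives a deadline of 2028-01-13; 2027-11-01 is within that limit.
Step 5 — counting 75 days from 2027-10-22 (when the non-exempt records are produced) gives a deadline of 2028-01-05; 2027-12-12 is within that limit.
Step 6 — counting 45 days from 2027-12-20 (end of the 8-day review period, which began when third parties are notified on 2027-12-12) gives a deadline of 2028-02-03; completed 2028-01-02, before the deadline.
Step 7 — must wait 14 days from 2028-01-02 (when the final determination letter is issued), so not before 2028-01-16; done 2028-01-17 — permitted.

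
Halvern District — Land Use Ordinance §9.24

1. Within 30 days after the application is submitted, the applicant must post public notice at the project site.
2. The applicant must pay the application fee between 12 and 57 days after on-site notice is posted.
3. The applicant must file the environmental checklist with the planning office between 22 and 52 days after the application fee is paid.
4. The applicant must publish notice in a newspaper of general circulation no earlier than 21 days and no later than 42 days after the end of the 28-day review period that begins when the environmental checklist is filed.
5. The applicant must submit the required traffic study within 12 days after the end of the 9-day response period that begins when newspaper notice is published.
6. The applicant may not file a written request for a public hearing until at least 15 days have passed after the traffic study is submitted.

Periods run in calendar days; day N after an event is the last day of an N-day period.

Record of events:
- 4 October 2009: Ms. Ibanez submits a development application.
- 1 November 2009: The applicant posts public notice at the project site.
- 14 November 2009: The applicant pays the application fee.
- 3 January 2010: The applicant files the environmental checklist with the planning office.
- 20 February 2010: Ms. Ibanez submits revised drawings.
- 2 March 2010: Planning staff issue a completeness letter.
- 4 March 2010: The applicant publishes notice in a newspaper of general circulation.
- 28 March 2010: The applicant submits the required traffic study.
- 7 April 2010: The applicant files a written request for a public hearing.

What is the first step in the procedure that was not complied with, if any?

Step 1: 30 days after 4 October 2009 (when the application is submitted) is 3 November 2009; done 1 November 2009 — timely.
Step 2: the window is 12–57 days after 1 November 2009 (when on-site notice is posted), so 13 November 2009 through 28 December 2009; 14 November 2009 falls inside that range.
Step 3: the window is 22–52 days after 14 November 2009 (when the application fee is paid), so 6 December 2009 through 5 January 2010; done 3 January 2010, which is between those dates.
Step 4: the window is 21–42 days after 31 January 2010 (end of the 28-day review period, which began when the environmental checklist is filed on 3 January 2010), so 21 February 2010 through 14 March 2010; done 4 March 2010 — within the window.
Step 5: 12 days after 13 March 2010 (end of the 9-day response period, which began when newspaper notice is published on 4 March 2010) is 25 March 2010; not done until 28 March 2010, 3 days after the deadline.
No need to go further; step 5 was not satisfied.

Step 5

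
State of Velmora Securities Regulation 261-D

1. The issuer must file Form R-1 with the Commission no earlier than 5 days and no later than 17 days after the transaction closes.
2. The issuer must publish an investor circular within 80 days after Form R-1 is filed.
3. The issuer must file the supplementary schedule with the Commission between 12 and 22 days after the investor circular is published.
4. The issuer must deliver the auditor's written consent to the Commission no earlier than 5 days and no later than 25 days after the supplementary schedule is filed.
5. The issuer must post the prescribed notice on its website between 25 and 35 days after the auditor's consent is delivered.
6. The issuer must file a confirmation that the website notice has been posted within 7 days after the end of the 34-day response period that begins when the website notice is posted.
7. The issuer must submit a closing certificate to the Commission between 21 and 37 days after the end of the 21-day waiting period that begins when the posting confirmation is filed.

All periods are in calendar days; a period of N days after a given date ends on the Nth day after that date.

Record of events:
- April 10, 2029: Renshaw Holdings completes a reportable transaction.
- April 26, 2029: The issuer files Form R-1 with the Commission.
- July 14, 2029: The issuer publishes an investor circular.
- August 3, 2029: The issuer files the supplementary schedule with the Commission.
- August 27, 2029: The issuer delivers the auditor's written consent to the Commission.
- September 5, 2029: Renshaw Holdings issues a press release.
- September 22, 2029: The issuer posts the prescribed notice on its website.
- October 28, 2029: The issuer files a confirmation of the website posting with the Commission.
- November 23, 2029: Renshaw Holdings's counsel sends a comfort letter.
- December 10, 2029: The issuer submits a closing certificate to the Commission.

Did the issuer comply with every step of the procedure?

(1) the permitted window runs from April 10, 2029 + 5 = April 15, 2029 to April 10, 2029 + 17 = April 27, 2029; April 26, 2029 falls inside that range.
(2) due by April 26, 2029 + 80 days = July 15, 2029; done July 14, 2029 — timely.
(3) the permitted window runs from July 14, 2029 + 12 = July 26, 2029 to July 14, 2029 + 22 = August 5, 2029; done August 3, 2029 — within the window.
(4) the permitted window runs from August 3, 2029 + 5 = August 8, 2029 to August 3, 2029 + 25 = August 28, 2029; August 27, 2029 falls inside that range.
(5) the permitted window runs from August 27, 2029 + 25 = September 21, 2029 to August 27, 2029 + 35 = October 1, 2029; September 22, 2029 falls inside that range.
(6) due by October 26, 2029 + 7 days = November 2, 2029; October 28, 2029 is within that limit.
(7) the permitted window runs from November 18, 2029 + 21 = December 9, 2029 to November 18, 2029 + 37 = December 25, 2029; done December 10, 2029, which is between those dates.

Yes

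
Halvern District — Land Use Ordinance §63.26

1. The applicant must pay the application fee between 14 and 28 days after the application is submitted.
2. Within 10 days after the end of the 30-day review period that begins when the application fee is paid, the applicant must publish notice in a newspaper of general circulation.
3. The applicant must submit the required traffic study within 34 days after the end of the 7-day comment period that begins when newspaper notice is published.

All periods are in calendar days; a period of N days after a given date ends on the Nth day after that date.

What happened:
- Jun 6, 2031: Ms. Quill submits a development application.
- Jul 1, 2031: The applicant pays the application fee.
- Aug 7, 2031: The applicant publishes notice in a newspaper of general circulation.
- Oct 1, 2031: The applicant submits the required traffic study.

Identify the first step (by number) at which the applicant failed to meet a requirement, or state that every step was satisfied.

Step 3

Step 1: the window is 14–28 days after Jun 6, 2031 (when the application is submitted), so Jun 20, 2031 through Jul 4, 2031; done Jul 1, 2031, which is between those dates.
Step 2: 10 days after Jul 31, 2031 (end of the 30-day review period, which began when the application fee is paid on Jul 1, 2031) is Aug 10, 2031; completed Aug 7, 2031, before the deadline.
Step 3: 34 days after Aug 14, 2031 (end of the 7-day comment period, which began when newspaper notice is published on Aug 7, 2031) is Sep 17, 2031; Oct 1, 2031 misses that deadline by 14 days.
The analysis stops there.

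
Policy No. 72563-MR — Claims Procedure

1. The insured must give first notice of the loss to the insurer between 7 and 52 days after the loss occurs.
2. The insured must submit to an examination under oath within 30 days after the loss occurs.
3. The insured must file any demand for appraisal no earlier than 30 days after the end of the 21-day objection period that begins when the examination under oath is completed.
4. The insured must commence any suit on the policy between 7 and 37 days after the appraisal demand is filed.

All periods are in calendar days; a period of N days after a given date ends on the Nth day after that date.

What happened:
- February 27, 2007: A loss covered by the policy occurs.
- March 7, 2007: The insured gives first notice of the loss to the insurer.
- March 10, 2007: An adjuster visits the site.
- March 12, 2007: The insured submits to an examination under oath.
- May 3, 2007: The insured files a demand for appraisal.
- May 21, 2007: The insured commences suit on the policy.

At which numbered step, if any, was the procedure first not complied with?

(1) the permitted window runs from February 27, 2007 + 7 = March 6, 2007 to February 27, 2007 + 52 = April 20, 2007; March 7, 2007 falls inside that range.
(2) due by February 27, 2007 + 30 days = March 29, 2007; done March 12, 2007 — timely.
(3) permitted from April 2, 2007 + 30 days = May 2, 2007 onward; done May 3, 2007, after the minimum wait.
(4) the permitted window runs from May 3, 2007 + 7 = May 10, 2007 to May 3, 2007 + 37 = June 9, 2007; May 21, 2007 falls inside that range.

None — every step was satisfied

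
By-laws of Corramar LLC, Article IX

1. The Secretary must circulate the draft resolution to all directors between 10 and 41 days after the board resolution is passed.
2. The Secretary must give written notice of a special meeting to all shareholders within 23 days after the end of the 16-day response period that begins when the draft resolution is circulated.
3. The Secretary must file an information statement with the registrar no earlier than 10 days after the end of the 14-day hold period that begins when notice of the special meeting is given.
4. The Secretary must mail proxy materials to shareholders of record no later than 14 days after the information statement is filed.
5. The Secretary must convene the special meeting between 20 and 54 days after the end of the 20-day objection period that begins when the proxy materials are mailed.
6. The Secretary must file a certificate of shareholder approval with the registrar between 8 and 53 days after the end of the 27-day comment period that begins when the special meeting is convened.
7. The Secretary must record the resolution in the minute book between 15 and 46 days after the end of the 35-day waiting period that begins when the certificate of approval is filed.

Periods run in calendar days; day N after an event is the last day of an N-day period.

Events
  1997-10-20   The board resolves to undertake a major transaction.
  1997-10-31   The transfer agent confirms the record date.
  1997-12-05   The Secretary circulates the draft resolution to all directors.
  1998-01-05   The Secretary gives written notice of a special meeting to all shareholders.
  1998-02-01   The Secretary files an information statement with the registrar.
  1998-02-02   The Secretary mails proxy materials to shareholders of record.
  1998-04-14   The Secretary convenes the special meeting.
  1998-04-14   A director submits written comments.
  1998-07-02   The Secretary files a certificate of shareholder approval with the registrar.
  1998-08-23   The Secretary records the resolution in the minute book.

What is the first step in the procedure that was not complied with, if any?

Step 1

Step 1: the window is 10–41 days after 1997-10-20 (when the board resolution is passed), so 1997-10-30 through 1997-11-30; done 1997-12-05 — 5 days after the window closed.
The analysis stops there.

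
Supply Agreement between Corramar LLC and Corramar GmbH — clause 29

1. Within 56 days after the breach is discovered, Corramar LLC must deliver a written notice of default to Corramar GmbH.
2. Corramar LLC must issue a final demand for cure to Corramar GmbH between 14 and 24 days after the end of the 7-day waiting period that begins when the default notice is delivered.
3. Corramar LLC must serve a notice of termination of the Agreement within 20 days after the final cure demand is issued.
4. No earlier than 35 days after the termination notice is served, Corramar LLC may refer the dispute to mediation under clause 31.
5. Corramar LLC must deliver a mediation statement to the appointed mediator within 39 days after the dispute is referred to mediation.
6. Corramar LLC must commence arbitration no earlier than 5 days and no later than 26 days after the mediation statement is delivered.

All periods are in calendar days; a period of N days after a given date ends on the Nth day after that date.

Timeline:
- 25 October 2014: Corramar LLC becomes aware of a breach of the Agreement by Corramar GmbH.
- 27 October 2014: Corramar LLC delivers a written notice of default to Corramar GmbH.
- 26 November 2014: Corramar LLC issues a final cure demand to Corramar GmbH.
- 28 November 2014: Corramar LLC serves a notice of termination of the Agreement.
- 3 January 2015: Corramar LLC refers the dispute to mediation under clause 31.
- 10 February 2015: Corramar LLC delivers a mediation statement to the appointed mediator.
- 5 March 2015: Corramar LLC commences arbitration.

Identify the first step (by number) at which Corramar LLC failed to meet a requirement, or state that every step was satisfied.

None — every step was satisfied

Step 1: 56 days after 25 October 2014 (when the breach is discovered) is 20 December 2014; completed 27 October 2014, before the deadline.
Step 2: the window is 14–24 days after 3 November 2014 (end of the 7-day waiting period, which began when the default notice is delivered on 27 October 2014), so 17 November 2014 through 27 November 2014; done 26 November 2014 — within the window.
Step 3: 20 days after 26 November 2014 (when the final cure demand is issued) is 16 December 2014; completed 28 November 2014, before the deadline.
Step 4: the earliest permitted date is 35 days after 28 November 2014 (when the termination notice is served), i.e. 2 January 2015; done 3 January 2015 — permitted.
Step 5: 39 days after 3 January 2015 (when the dispute is referred to mediation) is 11 February 2015; 10 February 2015 is within that limit.
Step 6: the window is 5–26 days after 10 February 2015 (when the mediation statement is delivered), so 15 February 2015 through 8 March 2015; done 5 March 2015 — within the window.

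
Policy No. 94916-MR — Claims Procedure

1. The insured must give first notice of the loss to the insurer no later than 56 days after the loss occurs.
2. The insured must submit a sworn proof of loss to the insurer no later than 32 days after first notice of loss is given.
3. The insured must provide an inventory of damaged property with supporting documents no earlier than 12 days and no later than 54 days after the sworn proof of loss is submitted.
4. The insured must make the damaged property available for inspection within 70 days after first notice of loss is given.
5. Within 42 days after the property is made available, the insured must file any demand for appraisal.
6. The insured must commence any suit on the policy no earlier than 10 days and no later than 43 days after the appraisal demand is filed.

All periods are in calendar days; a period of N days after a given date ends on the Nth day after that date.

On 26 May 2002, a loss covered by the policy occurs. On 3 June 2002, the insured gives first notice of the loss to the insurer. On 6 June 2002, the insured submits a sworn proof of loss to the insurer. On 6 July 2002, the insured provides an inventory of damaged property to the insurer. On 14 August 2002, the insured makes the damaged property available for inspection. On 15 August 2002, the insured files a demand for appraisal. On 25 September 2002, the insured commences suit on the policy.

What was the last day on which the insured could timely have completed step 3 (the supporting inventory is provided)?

30 July 2002

Step 3 runs from 6 June 2002, when the sworn proof of loss is submitted. The window is 12–54 days after 6 June 2002; it closes on 30 July 2002.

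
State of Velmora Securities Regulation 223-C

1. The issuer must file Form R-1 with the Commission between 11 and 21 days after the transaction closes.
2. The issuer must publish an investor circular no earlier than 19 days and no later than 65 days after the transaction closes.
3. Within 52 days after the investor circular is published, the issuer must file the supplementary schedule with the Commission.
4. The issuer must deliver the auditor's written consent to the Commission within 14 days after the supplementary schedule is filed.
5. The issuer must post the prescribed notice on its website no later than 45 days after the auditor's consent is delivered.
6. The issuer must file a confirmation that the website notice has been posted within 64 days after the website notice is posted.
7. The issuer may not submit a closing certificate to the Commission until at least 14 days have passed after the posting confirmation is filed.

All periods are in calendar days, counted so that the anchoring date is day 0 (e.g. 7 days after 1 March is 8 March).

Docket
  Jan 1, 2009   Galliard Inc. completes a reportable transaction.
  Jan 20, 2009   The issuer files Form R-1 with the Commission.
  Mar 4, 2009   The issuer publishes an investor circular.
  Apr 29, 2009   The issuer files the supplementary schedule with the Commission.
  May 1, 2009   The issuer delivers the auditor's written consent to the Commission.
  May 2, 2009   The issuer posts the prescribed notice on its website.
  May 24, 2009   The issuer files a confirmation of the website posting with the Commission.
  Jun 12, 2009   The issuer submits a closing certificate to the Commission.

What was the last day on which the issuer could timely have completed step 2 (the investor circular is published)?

Mar 7, 2009

Step 2 runs from Jan 1, 2009, when the transaction closes. The window is 19–65 days after Jan 1, 2009; it closes on Mar 7, 2009.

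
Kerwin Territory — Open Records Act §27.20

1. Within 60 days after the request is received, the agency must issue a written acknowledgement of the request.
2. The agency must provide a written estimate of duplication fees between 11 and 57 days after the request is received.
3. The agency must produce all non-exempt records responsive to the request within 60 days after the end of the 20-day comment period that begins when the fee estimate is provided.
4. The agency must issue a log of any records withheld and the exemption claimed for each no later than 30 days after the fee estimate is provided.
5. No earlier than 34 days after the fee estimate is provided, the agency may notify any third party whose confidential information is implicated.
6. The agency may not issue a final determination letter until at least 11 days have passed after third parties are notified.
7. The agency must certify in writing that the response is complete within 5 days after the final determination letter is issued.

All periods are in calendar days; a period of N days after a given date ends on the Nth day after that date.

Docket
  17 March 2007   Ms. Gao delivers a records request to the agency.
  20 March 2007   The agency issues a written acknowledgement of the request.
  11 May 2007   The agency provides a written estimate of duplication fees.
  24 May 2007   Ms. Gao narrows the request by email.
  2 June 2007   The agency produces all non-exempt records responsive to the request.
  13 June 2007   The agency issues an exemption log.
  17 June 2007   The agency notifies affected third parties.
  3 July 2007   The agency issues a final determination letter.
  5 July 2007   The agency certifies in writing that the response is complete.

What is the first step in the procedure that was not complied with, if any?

Step 1 — counting 60 days from 17 March 2007 (when the request is received) gives a deadline of 16 May 2007; 20 March 2007 is within that limit.
Step 2 — 11 and 57 days from 17 March 2007 (when the request is received) are 28 March 2007 and 13 May 2007 respectively; done 11 May 2007, which is between those dates.
Step 3 — counting 60 days from 31 May 2007 (end of the 20-day comment period, which began when the fee estimate is provided on 11 May 2007) gives a deadline of 30 July 2007; completed 2 June 2007, before the deadline.
Step 4 — counting 30 days from 11 May 2007 (when the fee estimate is provided) gives a deadline of 10 June 2007; done 13 June 2007 — 3 days late.

Step 4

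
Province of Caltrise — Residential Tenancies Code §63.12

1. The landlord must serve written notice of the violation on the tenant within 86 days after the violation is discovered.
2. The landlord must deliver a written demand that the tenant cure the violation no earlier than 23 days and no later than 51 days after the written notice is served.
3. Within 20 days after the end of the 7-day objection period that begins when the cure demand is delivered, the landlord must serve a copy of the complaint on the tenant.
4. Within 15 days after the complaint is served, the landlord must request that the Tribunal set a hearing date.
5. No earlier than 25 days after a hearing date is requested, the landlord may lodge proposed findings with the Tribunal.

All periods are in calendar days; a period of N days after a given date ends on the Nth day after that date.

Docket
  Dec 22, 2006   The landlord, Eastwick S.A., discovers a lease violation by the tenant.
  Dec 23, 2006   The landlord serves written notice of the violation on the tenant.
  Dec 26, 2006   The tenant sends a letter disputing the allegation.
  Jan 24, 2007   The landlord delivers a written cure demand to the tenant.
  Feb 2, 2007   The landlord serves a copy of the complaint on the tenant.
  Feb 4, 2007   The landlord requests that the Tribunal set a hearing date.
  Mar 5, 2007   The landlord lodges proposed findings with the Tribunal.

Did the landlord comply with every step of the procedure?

Yes

Step 1 — counting 86 days from Dec 22, 2006 (when the violation is discovered) gives a deadline of Mar 18, 2007; Dec 23, 2006 is within that limit.
Step 2 — 23 and 51 days from Dec 23, 2006 (when the written notice is served) are Jan 15, 2007 and Feb 12, 2007 respectively; done Jan 24, 2007, which is between those dates.
Step 3 — counting 20 days from Jan 31, 2007 (end of the 7-day objection period, which began when the cure demand is delivered on Jan 24, 2007) gives a deadline of Feb 20, 2007; Feb 2, 2007 is within that limit.
Step 4 — counting 15 days from Feb 2, 2007 (when the complaint is served) gives a deadline of Feb 17, 2007; completed Feb 4, 2007, before the deadline.
Step 5 — must wait 25 days from Feb 4, 2007 (when a hearing date is requested), so not before Mar 1, 2007; Mar 5, 2007 is on or after that date.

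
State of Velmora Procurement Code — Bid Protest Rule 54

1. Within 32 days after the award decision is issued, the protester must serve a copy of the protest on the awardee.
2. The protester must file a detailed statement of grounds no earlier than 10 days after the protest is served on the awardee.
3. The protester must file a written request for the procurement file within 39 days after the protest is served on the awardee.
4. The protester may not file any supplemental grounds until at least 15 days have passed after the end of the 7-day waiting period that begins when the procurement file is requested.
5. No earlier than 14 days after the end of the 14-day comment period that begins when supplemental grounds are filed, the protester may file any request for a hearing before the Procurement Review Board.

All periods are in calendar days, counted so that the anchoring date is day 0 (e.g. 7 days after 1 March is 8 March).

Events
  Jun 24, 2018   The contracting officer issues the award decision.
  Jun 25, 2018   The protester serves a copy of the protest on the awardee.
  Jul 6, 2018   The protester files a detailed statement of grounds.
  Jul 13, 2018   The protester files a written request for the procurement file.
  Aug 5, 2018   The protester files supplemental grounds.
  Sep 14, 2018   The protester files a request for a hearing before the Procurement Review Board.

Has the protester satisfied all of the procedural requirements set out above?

Yes

Step 1: 32 days after Jun 24, 2018 (when the award decision is issued) is Jul 26, 2018; completed Jun 25, 2018, before the deadline.
Step 2: the earliest permitted date is 10 days after Jun 25, 2018 (when the protest is served on the awardee), i.e. Jul 5, 2018; Jul 6, 2018 is on or after that date.
Step 3: 39 days after Jun 25, 2018 (when the protest is served on the awardee) is Aug 3, 2018; done Jul 13, 2018 — timely.
Step 4: the earliest permitted date is 15 days after Jul 20, 2018 (end of the 7-day waiting period, which began when the procurement file is requested on Jul 13, 2018), i.e. Aug 4, 2018; done Aug 5, 2018 — permitted.
Step 5: the earliest permitted date is 14 days after Aug 19, 2018 (end of the 14-day comment period, which began when supplemental grounds are filed on Aug 5, 2018), i.e. Sep 2, 2018; done Sep 14, 2018, after the minimum wait.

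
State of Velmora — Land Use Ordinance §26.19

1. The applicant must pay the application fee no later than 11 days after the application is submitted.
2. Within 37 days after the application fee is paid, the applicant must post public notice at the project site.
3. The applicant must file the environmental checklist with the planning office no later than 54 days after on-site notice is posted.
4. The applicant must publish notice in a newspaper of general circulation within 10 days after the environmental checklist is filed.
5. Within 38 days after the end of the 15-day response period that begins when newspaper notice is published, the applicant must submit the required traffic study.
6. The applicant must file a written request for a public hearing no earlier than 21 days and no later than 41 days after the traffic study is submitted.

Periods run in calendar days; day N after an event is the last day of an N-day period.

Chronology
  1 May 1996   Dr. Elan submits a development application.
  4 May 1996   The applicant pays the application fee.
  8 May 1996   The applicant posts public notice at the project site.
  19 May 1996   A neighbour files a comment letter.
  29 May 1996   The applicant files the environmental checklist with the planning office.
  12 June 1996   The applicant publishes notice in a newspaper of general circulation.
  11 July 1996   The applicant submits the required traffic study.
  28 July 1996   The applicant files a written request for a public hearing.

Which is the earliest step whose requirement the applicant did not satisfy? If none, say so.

Step 4

Step 1: 11 days after 1 May 1996 (when the application is submitted) is 12 May 1996; 4 May 1996 is within that limit.
Step 2: 37 days after 4 May 1996 (when the application fee is paid) is 10 June 1996; done 8 May 1996 — timely.
Step 3: 54 days after 8 May 1996 (when on-site notice is posted) is 1 July 1996; 29 May 1996 is within that limit.
Step 4: 10 days after 29 May 1996 (when the environmental checklist is filed) is 8 June 1996; not done until 12 June 1996, 4 days after the deadline.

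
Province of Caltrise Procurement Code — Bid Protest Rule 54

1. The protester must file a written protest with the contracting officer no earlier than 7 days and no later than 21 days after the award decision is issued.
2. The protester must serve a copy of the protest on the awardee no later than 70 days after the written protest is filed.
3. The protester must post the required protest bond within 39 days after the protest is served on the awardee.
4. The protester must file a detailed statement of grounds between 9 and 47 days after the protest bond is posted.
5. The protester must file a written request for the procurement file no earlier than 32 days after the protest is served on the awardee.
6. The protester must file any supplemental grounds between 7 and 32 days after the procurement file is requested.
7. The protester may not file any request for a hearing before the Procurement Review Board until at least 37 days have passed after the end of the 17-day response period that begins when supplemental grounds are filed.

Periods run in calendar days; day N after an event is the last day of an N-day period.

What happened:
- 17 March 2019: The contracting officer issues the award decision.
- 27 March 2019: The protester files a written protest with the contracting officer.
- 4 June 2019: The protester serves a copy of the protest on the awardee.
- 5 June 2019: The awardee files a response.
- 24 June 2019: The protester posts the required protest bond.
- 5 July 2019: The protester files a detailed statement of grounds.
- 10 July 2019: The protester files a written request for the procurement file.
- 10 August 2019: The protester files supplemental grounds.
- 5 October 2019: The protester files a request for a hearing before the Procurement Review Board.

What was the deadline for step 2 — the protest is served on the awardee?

5 June 2019

Step 2 runs from 27 March 2019, when the written protest is filed. 70 days after 27 March 2019 is 5 June 2019.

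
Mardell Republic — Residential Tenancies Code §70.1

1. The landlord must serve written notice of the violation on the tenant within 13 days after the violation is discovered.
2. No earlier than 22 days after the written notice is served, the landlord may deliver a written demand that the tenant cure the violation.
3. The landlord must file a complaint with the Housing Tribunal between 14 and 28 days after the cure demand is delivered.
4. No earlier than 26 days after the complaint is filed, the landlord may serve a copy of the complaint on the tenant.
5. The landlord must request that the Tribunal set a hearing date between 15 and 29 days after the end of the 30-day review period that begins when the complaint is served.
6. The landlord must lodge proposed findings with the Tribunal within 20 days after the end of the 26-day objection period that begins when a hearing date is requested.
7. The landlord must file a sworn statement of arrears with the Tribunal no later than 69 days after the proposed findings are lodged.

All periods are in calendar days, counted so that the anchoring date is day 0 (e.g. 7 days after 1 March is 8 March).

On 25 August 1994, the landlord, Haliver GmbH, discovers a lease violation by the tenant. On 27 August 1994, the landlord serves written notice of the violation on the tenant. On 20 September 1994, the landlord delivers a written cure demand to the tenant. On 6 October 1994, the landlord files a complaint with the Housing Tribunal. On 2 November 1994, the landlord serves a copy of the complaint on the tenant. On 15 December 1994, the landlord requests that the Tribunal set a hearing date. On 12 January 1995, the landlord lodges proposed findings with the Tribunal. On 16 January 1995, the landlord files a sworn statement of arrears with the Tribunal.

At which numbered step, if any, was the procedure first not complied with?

Step 1: 13 days after 25 August 1994 (when the violation is discovered) is 7 September 1994; 27 August 1994 is within that limit.
Step 2: the earliest permitted date is 22 days after 27 August 1994 (when the written notice is served), i.e. 18 September 1994; done 20 September 1994, after the minimum wait.
Step 3: the window is 14–28 days after 20 September 1994 (when the cure demand is delivered), so 4 October 1994 through 18 October 1994; 6 October 1994 falls inside that range.
Step 4: the earliest permitted date is 26 days after 6 October 1994 (when the complaint is filed), i.e. 1 November 1994; done 2 November 1994, after the minimum wait.
Step 5: the window is 15–29 days after 2 December 1994 (end of the 30-day review period, which began when the complaint is served on 2 November 1994), so 17 December 1994 through 31 December 1994; 15 December 1994 is 2 days too early.

Step 5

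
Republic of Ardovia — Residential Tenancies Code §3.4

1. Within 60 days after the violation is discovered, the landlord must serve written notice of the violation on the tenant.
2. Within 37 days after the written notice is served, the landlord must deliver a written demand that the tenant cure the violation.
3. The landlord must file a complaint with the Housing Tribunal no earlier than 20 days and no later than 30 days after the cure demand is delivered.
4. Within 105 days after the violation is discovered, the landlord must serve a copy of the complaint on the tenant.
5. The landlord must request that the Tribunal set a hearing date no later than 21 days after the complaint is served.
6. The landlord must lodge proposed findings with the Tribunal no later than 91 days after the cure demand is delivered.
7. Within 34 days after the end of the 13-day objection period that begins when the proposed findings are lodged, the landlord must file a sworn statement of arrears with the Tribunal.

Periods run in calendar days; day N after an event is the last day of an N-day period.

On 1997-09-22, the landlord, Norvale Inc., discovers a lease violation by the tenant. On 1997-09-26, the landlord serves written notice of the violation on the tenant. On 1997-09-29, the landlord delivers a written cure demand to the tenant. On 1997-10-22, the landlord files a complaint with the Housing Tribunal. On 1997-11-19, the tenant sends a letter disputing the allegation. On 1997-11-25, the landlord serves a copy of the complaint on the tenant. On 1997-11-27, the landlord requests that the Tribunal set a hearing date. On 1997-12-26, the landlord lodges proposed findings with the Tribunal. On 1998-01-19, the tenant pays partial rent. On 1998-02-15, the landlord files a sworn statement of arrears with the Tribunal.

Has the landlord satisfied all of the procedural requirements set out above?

(1) due by 1997-09-22 + 60 days = 1997-11-21; completed 1997-09-26, before the deadline.
(2) due by 1997-09-26 + 37 days = 1997-11-02; completed 1997-09-29, before the deadline.
(3) the permitted window runs from 1997-09-29 + 20 = 1997-10-19 to 1997-09-29 + 30 = 1997-10-29; done 1997-10-22 — within the window.
(4) due by 1997-09-22 + 105 days = 1998-01-05; completed 1997-11-25, before the deadline.
(5) due by 1997-11-25 + 21 days = 1997-12-16; completed 1997-11-27, before the deadline.
(6) due by 1997-09-29 + 91 days = 1997-12-29; 1997-12-26 is within that limit.
(7) due by 1998-01-08 + 34 days = 1998-02-11; 1998-02-15 misses that deadline by 4 days.

No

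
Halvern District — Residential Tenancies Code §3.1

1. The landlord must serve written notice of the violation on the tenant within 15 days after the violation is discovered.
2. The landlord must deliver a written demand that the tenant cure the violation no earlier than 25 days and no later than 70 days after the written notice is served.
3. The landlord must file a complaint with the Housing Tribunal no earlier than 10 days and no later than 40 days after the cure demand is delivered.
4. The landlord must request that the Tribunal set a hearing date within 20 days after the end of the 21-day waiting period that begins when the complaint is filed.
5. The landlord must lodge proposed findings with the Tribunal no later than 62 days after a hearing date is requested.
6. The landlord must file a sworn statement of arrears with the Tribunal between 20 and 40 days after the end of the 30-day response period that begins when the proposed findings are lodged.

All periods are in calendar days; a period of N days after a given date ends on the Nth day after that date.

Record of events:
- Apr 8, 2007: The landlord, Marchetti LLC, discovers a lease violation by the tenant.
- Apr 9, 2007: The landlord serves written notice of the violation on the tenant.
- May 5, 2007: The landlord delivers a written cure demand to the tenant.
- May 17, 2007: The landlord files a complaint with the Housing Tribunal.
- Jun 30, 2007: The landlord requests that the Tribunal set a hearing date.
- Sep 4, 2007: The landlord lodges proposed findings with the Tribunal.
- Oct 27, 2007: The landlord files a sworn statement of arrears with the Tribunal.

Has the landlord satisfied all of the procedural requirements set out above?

Step 1 — counting 15 days from Apr 8, 2007 (when the violation is discovered) gives a deadline of Apr 23, 2007; completed Apr 9, 2007, before the deadline.
Step 2 — 25 and 70 days from Apr 9, 2007 (when the written notice is served) are May 4, 2007 and Jun 18, 2007 respectively; done May 5, 2007 — within the window.
Step 3 — 10 and 40 days from May 5, 2007 (when the cure demand is delivered) are May 15, 2007 and Jun 14, 2007 respectively; done May 17, 2007 — within the window.
Step 4 — counting 20 days from Jun 7, 2007 (end of the 21-day waiting period, which began when the complaint is filed on May 17, 2007) gives a deadline of Jun 27, 2007; Jun 30, 2007 misses that deadline by 3 days.

No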